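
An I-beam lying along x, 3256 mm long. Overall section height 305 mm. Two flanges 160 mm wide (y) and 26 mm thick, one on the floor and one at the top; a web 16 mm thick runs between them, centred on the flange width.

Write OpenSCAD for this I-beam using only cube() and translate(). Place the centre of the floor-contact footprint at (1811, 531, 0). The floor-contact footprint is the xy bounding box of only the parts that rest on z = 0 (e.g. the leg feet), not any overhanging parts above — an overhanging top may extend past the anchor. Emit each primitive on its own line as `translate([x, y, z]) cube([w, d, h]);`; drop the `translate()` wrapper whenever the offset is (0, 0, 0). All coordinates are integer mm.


translate([183, 451, 0]) cube([3256, 160, 26]);
translate([183, 523, 26]) cube([3256, 16, 253]);
translate([183, 451, 279]) cube([3256, 160, 26]);


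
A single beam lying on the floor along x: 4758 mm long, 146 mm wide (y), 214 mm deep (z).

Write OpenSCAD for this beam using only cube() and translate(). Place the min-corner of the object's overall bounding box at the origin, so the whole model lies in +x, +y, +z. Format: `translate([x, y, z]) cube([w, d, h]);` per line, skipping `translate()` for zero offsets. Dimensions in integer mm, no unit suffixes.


cube([4758, 146, 214]);


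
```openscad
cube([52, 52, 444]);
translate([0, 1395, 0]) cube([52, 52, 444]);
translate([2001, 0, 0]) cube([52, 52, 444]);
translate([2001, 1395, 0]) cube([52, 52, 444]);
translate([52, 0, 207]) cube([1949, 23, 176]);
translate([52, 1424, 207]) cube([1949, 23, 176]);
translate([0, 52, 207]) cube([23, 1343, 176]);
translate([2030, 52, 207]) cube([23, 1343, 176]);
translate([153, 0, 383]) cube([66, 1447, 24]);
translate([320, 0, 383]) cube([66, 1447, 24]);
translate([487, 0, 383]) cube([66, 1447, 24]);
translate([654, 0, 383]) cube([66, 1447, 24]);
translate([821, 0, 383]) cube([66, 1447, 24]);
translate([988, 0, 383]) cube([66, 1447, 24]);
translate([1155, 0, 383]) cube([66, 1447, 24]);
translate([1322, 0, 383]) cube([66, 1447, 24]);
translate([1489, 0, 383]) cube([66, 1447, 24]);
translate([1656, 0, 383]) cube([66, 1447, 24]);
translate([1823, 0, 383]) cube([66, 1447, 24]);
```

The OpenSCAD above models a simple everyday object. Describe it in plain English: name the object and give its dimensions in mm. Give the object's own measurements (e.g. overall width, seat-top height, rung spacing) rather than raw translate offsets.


A bed frame 2053 mm long (x) by 1447 mm wide (y). Four 52×52 mm corner posts, 444 mm tall, at the corners of the footprint. Four rails of 23 mm thickness and 176 mm height run between adjacent posts with their undersides at z = 207 mm, their outer faces flush with the outside of the frame (the two x-running rails run between the posts' inner faces; the two y-running rails run between the posts' inner faces). 11 slats, each 66 mm wide (x) and 24 mm thick, lie across the top of the two x-running rails, running the full 1447 mm width of the frame in y; along x they sit between the end posts with a 101 mm gap after the −x posts and between neighbouring slats, leaving 112 mm before the +x posts.


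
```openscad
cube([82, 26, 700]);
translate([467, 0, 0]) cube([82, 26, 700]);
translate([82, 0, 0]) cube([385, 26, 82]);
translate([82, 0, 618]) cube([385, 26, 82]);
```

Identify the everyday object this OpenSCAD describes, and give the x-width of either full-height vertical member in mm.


A picture frame. The border width is 82 mm.

Four thin pieces enclosing a rectangular opening — a picture frame. The two full-height stiles are 700 mm tall; the top rail sits at z = 618 and is 82 mm tall, so the border above the opening is 700 − 618 = 82 mm, matching the stile x-width.


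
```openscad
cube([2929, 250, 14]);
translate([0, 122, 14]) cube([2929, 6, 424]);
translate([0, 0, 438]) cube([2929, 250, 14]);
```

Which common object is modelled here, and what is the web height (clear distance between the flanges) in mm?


An I-beam. The web height is 424 mm.

Two wide flanges with a thin centred web — an I-beam. Overall 452 mm minus two 14 mm flanges gives a web of 452 − 2·14 = 424 mm.


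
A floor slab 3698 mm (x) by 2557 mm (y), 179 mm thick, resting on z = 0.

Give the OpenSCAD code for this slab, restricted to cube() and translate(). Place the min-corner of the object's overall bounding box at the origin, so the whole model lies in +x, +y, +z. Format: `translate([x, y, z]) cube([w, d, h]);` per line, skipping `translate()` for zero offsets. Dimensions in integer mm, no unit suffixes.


cube([3698, 2557, 179]);


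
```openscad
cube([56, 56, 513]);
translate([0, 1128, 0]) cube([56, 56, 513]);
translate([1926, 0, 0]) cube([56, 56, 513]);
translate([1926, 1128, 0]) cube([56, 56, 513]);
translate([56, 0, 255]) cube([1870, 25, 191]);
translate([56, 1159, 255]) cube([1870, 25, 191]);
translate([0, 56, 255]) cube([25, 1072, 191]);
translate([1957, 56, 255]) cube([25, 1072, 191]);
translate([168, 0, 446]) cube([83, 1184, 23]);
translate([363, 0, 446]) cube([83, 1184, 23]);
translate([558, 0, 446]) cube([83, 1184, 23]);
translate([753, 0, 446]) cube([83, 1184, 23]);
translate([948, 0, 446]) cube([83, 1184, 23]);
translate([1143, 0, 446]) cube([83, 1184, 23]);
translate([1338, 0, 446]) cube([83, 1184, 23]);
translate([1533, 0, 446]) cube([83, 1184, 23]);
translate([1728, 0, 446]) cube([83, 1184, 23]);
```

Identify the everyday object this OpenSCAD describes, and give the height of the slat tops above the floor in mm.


A bed frame. The slat-top height is 469 mm.

Four posts, four rails, and a row of slats — a bed frame. Slats sit on the rails at z = 255 + 191 = 446; with slat thickness 23, the top is 469 mm.


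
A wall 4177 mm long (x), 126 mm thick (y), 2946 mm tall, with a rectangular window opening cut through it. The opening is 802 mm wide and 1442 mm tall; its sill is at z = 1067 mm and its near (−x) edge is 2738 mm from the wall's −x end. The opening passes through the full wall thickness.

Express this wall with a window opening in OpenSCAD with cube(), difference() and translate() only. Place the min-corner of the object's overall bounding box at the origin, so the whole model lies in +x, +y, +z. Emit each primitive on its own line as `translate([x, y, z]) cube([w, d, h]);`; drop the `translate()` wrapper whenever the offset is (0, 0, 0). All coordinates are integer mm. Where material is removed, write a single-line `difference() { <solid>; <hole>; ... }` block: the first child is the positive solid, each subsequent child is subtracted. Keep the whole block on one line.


difference() { cube([4177, 126, 2946]); translate([2738, 0, 1067]) cube([802, 126, 1442]); }


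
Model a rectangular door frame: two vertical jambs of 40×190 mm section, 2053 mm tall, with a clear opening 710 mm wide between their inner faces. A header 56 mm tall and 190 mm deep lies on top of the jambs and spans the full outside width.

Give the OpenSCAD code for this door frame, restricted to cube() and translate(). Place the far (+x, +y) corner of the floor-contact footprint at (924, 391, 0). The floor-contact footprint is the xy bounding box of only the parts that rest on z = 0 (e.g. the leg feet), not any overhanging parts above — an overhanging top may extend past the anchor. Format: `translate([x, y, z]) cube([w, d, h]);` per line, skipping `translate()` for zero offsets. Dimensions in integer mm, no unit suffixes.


translate([134, 201, 0]) cube([40, 190, 2053]);
translate([884, 201, 0]) cube([40, 190, 2053]);
translate([134, 201, 2053]) cube([790, 190, 56]);


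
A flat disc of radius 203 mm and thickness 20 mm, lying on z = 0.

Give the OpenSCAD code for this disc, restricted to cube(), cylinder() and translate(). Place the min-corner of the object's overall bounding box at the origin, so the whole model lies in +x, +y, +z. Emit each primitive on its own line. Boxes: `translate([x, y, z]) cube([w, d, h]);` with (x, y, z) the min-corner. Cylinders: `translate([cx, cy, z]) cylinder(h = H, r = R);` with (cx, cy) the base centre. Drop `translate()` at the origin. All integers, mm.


translate([203, 203, 0]) cylinder(h = 20, r = 203);


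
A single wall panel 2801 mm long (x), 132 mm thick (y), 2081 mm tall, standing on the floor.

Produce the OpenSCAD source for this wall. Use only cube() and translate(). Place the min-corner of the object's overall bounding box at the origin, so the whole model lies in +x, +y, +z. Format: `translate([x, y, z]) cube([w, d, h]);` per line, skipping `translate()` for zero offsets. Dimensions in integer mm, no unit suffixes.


cube([2801, 132, 2081]);


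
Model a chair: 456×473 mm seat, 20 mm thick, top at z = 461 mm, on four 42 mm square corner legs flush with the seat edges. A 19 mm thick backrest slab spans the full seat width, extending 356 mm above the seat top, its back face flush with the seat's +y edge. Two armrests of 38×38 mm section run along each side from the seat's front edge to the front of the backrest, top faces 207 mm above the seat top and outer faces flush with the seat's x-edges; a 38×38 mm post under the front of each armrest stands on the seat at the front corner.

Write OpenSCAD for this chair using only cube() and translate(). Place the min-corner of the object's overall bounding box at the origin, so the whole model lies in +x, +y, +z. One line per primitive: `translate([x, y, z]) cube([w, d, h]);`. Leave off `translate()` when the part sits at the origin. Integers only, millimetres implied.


translate([0, 0, 441]) cube([456, 473, 20]);
cube([42, 42, 441]);
translate([414, 0, 0]) cube([42, 42, 441]);
translate([0, 431, 0]) cube([42, 42, 441]);
translate([414, 431, 0]) cube([42, 42, 441]);
translate([0, 454, 461]) cube([456, 19, 356]);
translate([0, 0, 630]) cube([38, 454, 38]);
translate([418, 0, 630]) cube([38, 454, 38]);
translate([0, 0, 461]) cube([38, 38, 169]);
translate([418, 0, 461]) cube([38, 38, 169]);


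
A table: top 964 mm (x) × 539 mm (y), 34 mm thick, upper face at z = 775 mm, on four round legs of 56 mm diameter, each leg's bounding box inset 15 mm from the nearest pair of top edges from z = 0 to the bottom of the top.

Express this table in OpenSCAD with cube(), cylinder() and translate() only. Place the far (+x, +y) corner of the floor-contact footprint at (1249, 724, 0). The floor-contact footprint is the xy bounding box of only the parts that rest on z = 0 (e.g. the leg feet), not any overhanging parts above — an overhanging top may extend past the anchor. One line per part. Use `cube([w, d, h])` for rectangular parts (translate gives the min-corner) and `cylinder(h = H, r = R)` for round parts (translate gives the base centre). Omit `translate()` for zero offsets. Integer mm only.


translate([300, 200, 741]) cube([964, 539, 34]);
translate([343, 243, 0]) cylinder(h = 741, r = 28);
translate([1221, 243, 0]) cylinder(h = 741, r = 28);
translate([343, 696, 0]) cylinder(h = 741, r = 28);
translate([1221, 696, 0]) cylinder(h = 741, r = 28);


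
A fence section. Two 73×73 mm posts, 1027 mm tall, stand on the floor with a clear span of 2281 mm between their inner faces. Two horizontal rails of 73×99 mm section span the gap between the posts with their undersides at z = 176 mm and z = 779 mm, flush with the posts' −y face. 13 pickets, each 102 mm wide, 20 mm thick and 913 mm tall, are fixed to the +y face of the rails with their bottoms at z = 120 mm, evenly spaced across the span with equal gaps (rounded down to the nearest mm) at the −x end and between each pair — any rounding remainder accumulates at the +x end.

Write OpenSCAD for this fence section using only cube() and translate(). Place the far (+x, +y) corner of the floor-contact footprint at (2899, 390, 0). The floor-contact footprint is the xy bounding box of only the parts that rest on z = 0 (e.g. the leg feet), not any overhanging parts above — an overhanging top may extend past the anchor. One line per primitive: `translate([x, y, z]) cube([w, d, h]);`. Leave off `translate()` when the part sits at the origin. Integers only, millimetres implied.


translate([472, 317, 0]) cube([73, 73, 1027]);
translate([2826, 317, 0]) cube([73, 73, 1027]);
translate([545, 317, 176]) cube([2281, 73, 99]);
translate([545, 317, 779]) cube([2281, 73, 99]);
translate([613, 390, 120]) cube([102, 20, 913]);
translate([783, 390, 120]) cube([102, 20, 913]);
translate([953, 390, 120]) cube([102, 20, 913]);
translate([1123, 390, 120]) cube([102, 20, 913]);
translate([1293, 390, 120]) cube([102, 20, 913]);
translate([1463, 390, 120]) cube([102, 20, 913]);
translate([1633, 390, 120]) cube([102, 20, 913]);
translate([1803, 390, 120]) cube([102, 20, 913]);
translate([1973, 390, 120]) cube([102, 20, 913]);
translate([2143, 390, 120]) cube([102, 20, 913]);
translate([2313, 390, 120]) cube([102, 20, 913]);
translate([2483, 390, 120]) cube([102, 20, 913]);
translate([2653, 390, 120]) cube([102, 20, 913]);


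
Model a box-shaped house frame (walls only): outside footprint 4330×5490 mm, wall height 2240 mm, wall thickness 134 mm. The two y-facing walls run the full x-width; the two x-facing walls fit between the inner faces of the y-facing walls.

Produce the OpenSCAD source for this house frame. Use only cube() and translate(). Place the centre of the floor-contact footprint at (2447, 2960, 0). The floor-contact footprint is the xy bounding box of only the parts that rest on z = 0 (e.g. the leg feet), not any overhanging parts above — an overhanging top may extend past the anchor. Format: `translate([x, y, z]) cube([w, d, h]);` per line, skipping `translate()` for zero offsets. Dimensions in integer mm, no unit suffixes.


translate([282, 215, 0]) cube([4330, 134, 2240]);
translate([282, 5571, 0]) cube([4330, 134, 2240]);
translate([282, 349, 0]) cube([134, 5222, 2240]);
translate([4478, 349, 0]) cube([134, 5222, 2240]);


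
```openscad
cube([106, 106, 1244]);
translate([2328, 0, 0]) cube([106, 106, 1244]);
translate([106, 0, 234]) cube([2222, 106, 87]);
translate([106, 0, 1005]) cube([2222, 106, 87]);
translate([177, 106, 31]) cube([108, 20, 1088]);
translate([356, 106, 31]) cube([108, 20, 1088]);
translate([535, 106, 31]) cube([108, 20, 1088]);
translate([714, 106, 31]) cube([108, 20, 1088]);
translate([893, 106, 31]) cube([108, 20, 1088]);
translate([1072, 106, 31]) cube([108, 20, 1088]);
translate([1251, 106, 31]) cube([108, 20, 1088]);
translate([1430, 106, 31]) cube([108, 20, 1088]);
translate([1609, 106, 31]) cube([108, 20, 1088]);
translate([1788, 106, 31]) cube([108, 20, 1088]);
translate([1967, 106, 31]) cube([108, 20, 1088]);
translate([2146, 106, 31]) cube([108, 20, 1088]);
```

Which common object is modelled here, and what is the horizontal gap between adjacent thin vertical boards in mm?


A fence section. The picket gap is 71 mm.

Two posts, two rails, 12 pickets — a fence section. Span 2222 mm holds 12 pickets of 108 mm with 13 equal gaps: ⌊(2222 − 12·108) / 13⌋ = 71 mm.


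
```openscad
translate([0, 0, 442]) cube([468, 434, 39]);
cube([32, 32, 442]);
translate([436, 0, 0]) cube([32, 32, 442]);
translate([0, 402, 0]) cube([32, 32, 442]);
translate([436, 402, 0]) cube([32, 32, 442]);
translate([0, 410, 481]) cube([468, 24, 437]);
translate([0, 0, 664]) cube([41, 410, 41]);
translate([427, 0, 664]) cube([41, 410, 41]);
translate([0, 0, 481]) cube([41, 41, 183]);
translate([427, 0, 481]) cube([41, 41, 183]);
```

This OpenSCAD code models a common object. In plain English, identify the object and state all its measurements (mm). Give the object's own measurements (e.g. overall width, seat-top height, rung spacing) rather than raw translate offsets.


A chair. The seat is a 468×434×39 mm slab with its top at z = 481 mm, on four 32×32 mm corner legs (flush with the seat edges, standing on z = 0). A flat backrest 24 mm thick, 437 mm tall, spans the full seat width and rises from the seat top along its +y edge, rear face flush with the rear of the seat. Two armrests of 41×41 mm section run along each side from the seat's front edge to the front of the backrest, top faces 224 mm above the seat top and outer faces flush with the seat's x-edges; a 41×41 mm post under the front of each armrest stands on the seat at the front corner.


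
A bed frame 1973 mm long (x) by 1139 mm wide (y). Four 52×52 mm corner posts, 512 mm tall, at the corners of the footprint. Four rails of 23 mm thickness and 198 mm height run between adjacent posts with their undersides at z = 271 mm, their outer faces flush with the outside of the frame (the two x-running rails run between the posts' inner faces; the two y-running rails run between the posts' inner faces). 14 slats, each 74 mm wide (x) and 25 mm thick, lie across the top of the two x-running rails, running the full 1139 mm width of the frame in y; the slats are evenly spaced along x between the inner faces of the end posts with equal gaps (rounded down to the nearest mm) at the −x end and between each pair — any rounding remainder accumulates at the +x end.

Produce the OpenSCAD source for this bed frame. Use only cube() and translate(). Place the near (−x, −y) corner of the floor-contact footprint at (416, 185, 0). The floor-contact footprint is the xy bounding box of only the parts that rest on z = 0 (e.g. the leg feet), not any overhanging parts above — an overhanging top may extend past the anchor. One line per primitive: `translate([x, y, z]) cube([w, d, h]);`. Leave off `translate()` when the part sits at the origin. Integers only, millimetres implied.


translate([416, 185, 0]) cube([52, 52, 512]);
translate([416, 1272, 0]) cube([52, 52, 512]);
translate([2337, 185, 0]) cube([52, 52, 512]);
translate([2337, 1272, 0]) cube([52, 52, 512]);
translate([468, 185, 271]) cube([1869, 23, 198]);
translate([468, 1301, 271]) cube([1869, 23, 198]);
translate([416, 237, 271]) cube([23, 1035, 198]);
translate([2366, 237, 271]) cube([23, 1035, 198]);
translate([523, 185, 469]) cube([74, 1139, 25]);
translate([652, 185, 469]) cube([74, 1139, 25]);
translate([781, 185, 469]) cube([74, 1139, 25]);
translate([910, 185, 469]) cube([74, 1139, 25]);
translate([1039, 185, 469]) cube([74, 1139, 25]);
translate([1168, 185, 469]) cube([74, 1139, 25]);
translate([1297, 185, 469]) cube([74, 1139, 25]);
translate([1426, 185, 469]) cube([74, 1139, 25]);
translate([1555, 185, 469]) cube([74, 1139, 25]);
translate([1684, 185, 469]) cube([74, 1139, 25]);
translate([1813, 185, 469]) cube([74, 1139, 25]);
translate([1942, 185, 469]) cube([74, 1139, 25]);
translate([2071, 185, 469]) cube([74, 1139, 25]);
translate([2200, 185, 469]) cube([74, 1139, 25]);


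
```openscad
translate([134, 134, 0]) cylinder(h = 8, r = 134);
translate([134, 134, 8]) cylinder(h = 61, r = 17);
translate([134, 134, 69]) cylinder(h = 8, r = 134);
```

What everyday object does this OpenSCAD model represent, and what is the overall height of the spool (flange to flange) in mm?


A spool. The overall height is 77 mm.

Three coaxial cylinders, large–small–large — a spool. Two 8 mm flanges and a 61 mm core give 8 + 61 + 8 = 77 mm.


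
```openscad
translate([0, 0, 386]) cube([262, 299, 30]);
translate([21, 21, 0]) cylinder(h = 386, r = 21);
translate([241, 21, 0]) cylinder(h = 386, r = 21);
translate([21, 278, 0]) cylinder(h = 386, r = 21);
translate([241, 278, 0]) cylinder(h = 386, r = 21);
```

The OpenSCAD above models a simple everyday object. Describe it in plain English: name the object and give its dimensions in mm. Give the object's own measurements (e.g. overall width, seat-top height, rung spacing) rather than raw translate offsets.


A simple wooden stool: a rectangular seat 262 mm (x) by 299 mm (y), 30 mm thick, top face at z = 416 mm, on four round legs, each 42 mm in diameter. The legs rest on z = 0, each leg's axis is inset half a diameter from the nearest pair of seat edges (so the leg's bounding box is flush with the corner).


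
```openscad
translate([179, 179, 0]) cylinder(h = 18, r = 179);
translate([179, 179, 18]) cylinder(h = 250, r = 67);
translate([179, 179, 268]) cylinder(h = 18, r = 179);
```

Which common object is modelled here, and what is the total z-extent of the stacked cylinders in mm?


A spool. The overall height is 286 mm.

Three coaxial cylinders, large–small–large — a spool. Two 18 mm flanges and a 250 mm core give 18 + 250 + 18 = 286 mm.


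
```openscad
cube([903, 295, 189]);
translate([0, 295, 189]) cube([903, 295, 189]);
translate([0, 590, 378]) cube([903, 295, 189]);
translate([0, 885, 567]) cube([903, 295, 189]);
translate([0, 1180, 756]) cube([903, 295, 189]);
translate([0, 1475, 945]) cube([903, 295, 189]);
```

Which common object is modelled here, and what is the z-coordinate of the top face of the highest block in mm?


A staircase. The total rise is 1134 mm.

6 identical blocks, each offset up and back from the previous — a staircase. Each step is 189 mm tall and there are 6 of them, so the total rise is 6 × 189 = 1134 mm.


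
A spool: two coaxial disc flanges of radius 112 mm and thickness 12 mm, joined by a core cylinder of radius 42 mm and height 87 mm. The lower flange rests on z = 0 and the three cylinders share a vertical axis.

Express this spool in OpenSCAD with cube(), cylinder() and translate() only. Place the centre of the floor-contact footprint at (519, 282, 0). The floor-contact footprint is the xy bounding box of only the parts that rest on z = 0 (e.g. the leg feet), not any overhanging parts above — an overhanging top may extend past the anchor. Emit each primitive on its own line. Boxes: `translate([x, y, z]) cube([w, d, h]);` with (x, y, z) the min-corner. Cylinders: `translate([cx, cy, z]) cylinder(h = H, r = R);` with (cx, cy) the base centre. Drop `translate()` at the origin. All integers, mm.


translate([519, 282, 0]) cylinder(h = 12, r = 112);
translate([519, 282, 12]) cylinder(h = 87, r = 42);
translate([519, 282, 99]) cylinder(h = 12, r = 112);


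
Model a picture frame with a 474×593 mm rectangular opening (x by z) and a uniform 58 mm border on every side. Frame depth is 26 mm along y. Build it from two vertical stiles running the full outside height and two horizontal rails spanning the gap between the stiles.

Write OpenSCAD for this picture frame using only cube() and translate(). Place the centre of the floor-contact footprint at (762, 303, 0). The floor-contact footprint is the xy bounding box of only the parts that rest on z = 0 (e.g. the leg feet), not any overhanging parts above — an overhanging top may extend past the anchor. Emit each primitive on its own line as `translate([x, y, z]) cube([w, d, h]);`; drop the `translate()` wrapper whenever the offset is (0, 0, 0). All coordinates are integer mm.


translate([467, 290, 0]) cube([58, 26, 709]);
translate([999, 290, 0]) cube([58, 26, 709]);
translate([525, 290, 0]) cube([474, 26, 58]);
translate([525, 290, 651]) cube([474, 26, 58]);


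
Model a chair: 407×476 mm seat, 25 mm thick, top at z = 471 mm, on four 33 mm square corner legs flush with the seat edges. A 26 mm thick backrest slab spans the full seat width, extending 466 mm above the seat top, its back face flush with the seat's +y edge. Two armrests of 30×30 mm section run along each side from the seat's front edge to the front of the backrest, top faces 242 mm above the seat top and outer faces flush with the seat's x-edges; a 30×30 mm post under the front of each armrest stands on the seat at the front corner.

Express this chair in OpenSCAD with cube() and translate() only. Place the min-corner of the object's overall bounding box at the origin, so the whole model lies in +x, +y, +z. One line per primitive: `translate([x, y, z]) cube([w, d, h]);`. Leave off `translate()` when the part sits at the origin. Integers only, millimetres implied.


translate([0, 0, 446]) cube([407, 476, 25]);
cube([33, 33, 446]);
translate([374, 0, 0]) cube([33, 33, 446]);
translate([0, 443, 0]) cube([33, 33, 446]);
translate([374, 443, 0]) cube([33, 33, 446]);
translate([0, 450, 471]) cube([407, 26, 466]);
translate([0, 0, 683]) cube([30, 450, 30]);
translate([377, 0, 683]) cube([30, 450, 30]);
translate([0, 0, 471]) cube([30, 30, 212]);
translate([377, 0, 471]) cube([30, 30, 212]);


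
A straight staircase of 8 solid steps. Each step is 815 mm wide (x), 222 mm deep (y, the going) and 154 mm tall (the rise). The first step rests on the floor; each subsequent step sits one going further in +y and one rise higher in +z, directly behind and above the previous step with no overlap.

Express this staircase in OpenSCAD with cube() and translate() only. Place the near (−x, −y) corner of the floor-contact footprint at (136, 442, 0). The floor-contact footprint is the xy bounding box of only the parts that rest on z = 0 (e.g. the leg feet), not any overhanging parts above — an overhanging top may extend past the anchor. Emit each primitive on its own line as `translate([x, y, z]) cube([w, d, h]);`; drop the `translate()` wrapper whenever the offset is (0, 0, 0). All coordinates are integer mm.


translate([136, 442, 0]) cube([815, 222, 154]);
translate([136, 664, 154]) cube([815, 222, 154]);
translate([136, 886, 308]) cube([815, 222, 154]);
translate([136, 1108, 462]) cube([815, 222, 154]);
translate([136, 1330, 616]) cube([815, 222, 154]);
translate([136, 1552, 770]) cube([815, 222, 154]);
translate([136, 1774, 924]) cube([815, 222, 154]);
translate([136, 1996, 1078]) cube([815, 222, 154]);


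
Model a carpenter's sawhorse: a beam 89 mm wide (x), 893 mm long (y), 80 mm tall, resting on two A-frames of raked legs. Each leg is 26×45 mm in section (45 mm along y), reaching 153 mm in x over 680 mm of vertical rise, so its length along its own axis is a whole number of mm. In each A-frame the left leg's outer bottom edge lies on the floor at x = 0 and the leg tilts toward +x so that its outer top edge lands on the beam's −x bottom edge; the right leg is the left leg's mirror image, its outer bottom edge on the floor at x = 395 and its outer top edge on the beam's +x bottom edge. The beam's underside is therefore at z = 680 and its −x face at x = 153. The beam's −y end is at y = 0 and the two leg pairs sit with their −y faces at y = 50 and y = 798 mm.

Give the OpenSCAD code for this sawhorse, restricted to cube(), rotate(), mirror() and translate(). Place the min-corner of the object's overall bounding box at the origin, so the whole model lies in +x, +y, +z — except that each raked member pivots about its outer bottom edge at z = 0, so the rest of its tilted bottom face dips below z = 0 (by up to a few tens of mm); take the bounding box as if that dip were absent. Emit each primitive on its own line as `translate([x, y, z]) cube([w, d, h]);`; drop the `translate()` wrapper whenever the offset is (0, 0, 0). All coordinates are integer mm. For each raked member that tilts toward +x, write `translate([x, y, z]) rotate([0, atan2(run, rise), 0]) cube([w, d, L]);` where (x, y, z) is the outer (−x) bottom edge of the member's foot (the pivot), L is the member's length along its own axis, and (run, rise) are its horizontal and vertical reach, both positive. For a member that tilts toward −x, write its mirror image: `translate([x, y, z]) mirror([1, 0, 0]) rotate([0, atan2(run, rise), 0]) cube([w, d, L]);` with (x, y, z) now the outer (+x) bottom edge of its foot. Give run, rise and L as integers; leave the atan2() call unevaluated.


translate([153, 0, 680]) cube([89, 893, 80]);
translate([0, 50, 0]) rotate([0, atan2(153, 680), 0]) cube([26, 45, 697]);
translate([395, 50, 0]) mirror([1, 0, 0]) rotate([0, atan2(153, 680), 0]) cube([26, 45, 697]);
translate([0, 798, 0]) rotate([0, atan2(153, 680), 0]) cube([26, 45, 697]);
translate([395, 798, 0]) mirror([1, 0, 0]) rotate([0, atan2(153, 680), 0]) cube([26, 45, 697]);


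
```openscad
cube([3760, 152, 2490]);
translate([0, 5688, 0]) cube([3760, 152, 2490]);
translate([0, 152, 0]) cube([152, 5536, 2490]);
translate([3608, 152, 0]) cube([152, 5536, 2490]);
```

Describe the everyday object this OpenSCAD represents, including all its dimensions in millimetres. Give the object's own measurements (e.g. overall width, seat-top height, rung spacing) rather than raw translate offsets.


The wall frame of a small rectangular building: four walls, each 2490 mm tall and 152 mm thick, enclosing a footprint 3760 mm (x) by 5840 mm (y) outside-to-outside, with no floor or roof. The front and back walls (the −y and +y sides) span the full width; the two side walls fit between them.


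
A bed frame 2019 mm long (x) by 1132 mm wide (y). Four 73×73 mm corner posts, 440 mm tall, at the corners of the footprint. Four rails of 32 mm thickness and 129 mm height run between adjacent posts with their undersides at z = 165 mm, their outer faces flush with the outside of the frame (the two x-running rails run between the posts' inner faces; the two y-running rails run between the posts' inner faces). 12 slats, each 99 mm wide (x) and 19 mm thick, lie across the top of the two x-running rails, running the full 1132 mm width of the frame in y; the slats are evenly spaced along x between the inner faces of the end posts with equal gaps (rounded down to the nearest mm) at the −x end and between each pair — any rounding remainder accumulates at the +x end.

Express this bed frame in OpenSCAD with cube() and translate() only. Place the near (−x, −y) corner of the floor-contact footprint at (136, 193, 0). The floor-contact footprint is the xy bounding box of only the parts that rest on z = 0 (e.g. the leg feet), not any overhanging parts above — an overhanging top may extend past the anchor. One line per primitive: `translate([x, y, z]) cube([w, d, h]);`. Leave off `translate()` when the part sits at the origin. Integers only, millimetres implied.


translate([136, 193, 0]) cube([73, 73, 440]);
translate([136, 1252, 0]) cube([73, 73, 440]);
translate([2082, 193, 0]) cube([73, 73, 440]);
translate([2082, 1252, 0]) cube([73, 73, 440]);
translate([209, 193, 165]) cube([1873, 32, 129]);
translate([209, 1293, 165]) cube([1873, 32, 129]);
translate([136, 266, 165]) cube([32, 986, 129]);
translate([2123, 266, 165]) cube([32, 986, 129]);
translate([261, 193, 294]) cube([99, 1132, 19]);
translate([412, 193, 294]) cube([99, 1132, 19]);
translate([563, 193, 294]) cube([99, 1132, 19]);
translate([714, 193, 294]) cube([99, 1132, 19]);
translate([865, 193, 294]) cube([99, 1132, 19]);
translate([1016, 193, 294]) cube([99, 1132, 19]);
translate([1167, 193, 294]) cube([99, 1132, 19]);
translate([1318, 193, 294]) cube([99, 1132, 19]);
translate([1469, 193, 294]) cube([99, 1132, 19]);
translate([1620, 193, 294]) cube([99, 1132, 19]);
translate([1771, 193, 294]) cube([99, 1132, 19]);
translate([1922, 193, 294]) cube([99, 1132, 19]);


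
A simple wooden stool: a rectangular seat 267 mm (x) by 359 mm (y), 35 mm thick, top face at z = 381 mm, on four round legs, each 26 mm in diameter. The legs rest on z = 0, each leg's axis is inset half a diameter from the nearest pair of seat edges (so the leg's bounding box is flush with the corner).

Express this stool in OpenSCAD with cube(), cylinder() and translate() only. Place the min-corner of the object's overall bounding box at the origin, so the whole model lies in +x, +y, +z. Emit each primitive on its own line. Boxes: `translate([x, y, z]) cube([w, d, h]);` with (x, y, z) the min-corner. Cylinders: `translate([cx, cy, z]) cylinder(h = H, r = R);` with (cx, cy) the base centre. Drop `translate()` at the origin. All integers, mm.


translate([0, 0, 346]) cube([267, 359, 35]);
translate([13, 13, 0]) cylinder(h = 346, r = 13);
translate([254, 13, 0]) cylinder(h = 346, r = 13);
translate([13, 346, 0]) cylinder(h = 346, r = 13);
translate([254, 346, 0]) cylinder(h = 346, r = 13);


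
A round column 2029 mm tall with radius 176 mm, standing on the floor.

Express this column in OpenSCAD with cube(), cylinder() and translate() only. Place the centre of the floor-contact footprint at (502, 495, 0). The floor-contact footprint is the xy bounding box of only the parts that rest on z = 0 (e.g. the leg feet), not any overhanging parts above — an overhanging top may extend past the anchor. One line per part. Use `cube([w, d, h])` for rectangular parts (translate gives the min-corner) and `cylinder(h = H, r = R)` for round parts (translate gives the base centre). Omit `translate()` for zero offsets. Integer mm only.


translate([502, 495, 0]) cylinder(h = 2029, r = 176);


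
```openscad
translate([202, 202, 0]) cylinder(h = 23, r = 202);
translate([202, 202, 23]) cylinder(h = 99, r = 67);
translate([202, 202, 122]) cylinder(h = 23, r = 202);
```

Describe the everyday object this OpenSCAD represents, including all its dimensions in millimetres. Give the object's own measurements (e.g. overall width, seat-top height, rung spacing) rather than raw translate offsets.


A spool: two coaxial disc flanges of radius 202 mm and thickness 23 mm, joined by a core cylinder of radius 67 mm and height 99 mm. The lower flange rests on z = 0 and the three cylinders share a vertical axis.


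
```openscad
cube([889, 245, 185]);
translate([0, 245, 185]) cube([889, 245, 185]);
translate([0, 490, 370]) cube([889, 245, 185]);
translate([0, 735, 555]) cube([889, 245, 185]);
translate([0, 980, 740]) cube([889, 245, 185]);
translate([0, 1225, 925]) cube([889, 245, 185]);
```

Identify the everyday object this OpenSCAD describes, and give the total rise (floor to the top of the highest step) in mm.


A staircase. The total rise is 1110 mm.

6 identical blocks, each offset up and back from the previous — a staircase. Each step is 185 mm tall and there are 6 of them, so the total rise is 6 × 185 = 1110 mm.


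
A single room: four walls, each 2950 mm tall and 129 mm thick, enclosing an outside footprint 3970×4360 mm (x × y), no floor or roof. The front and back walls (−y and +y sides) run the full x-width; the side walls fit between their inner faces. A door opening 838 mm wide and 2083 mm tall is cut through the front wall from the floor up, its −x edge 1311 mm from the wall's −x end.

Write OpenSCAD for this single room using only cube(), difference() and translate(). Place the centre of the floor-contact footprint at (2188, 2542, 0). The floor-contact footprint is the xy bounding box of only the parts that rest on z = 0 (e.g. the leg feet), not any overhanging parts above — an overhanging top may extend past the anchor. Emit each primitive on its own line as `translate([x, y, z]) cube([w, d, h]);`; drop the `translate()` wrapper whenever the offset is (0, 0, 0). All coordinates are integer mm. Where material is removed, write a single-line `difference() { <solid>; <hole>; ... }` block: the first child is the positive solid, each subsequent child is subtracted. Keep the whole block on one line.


difference() { translate([203, 362, 0]) cube([3970, 129, 2950]); translate([1514, 362, 0]) cube([838, 129, 2083]); }
translate([203, 4593, 0]) cube([3970, 129, 2950]);
translate([203, 491, 0]) cube([129, 4102, 2950]);
translate([4044, 491, 0]) cube([129, 4102, 2950]);


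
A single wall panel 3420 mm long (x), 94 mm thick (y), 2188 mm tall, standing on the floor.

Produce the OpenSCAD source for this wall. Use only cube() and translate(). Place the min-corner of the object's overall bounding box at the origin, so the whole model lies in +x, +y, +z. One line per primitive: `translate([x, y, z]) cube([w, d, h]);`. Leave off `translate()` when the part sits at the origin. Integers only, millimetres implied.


cube([3420, 94, 2188]);


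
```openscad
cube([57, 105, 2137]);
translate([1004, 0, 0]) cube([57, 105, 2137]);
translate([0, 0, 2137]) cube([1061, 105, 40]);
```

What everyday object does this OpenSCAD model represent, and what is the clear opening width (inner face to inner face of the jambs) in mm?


A door frame. The clear opening width is 947 mm.

Two 2137 mm tall posts with a header on top — a door frame. The left jamb is 57 mm wide at x = 0; the right jamb starts at x = 1004. The clear opening is 1004 − 57 = 947 mm.


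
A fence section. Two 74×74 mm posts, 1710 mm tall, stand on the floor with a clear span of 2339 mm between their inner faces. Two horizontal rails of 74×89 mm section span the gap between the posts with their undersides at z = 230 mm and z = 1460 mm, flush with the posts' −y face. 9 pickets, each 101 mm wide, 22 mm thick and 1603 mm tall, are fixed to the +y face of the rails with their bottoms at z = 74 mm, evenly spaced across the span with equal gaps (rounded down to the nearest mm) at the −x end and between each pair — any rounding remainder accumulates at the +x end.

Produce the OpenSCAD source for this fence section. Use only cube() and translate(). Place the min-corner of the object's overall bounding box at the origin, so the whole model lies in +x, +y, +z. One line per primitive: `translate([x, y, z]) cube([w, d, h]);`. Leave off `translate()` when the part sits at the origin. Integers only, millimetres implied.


cube([74, 74, 1710]);
translate([2413, 0, 0]) cube([74, 74, 1710]);
translate([74, 0, 230]) cube([2339, 74, 89]);
translate([74, 0, 1460]) cube([2339, 74, 89]);
translate([217, 74, 74]) cube([101, 22, 1603]);
translate([461, 74, 74]) cube([101, 22, 1603]);
translate([705, 74, 74]) cube([101, 22, 1603]);
translate([949, 74, 74]) cube([101, 22, 1603]);
translate([1193, 74, 74]) cube([101, 22, 1603]);
translate([1437, 74, 74]) cube([101, 22, 1603]);
translate([1681, 74, 74]) cube([101, 22, 1603]);
translate([1925, 74, 74]) cube([101, 22, 1603]);
translate([2169, 74, 74]) cube([101, 22, 1603]);


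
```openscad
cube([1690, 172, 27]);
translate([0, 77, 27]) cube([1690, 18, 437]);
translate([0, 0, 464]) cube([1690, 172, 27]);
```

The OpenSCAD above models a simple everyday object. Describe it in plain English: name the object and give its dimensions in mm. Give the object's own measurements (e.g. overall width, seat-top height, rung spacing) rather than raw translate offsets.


An I-beam lying along x, 1690 mm long. Overall section height 491 mm. Two flanges 172 mm wide (y) and 27 mm thick, one on the floor and one at the top; a web 18 mm thick runs between them, centred on the flange width.


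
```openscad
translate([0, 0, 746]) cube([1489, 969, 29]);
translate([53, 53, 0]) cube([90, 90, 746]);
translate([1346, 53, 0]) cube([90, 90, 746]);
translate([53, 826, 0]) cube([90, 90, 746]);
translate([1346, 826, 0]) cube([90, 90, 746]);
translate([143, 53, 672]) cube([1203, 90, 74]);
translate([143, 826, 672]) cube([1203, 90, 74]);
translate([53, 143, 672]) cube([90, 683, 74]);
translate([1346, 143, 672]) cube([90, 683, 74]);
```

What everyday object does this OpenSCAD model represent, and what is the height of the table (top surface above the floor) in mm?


A table. The table height is 775 mm.

A 1489×969×29 slab sits at z = 746 on four 90 mm square posts — a table. The top surface is at 746 + 29 = 775 mm.


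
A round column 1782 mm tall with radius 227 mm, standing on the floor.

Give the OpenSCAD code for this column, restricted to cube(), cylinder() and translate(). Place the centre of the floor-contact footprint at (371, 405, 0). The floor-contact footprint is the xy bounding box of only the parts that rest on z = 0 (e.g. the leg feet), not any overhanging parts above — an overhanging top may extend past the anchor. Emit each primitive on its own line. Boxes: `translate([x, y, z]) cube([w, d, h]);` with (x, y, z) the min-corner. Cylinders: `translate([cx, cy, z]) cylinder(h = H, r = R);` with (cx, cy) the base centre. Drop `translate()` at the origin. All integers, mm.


translate([371, 405, 0]) cylinder(h = 1782, r = 227);


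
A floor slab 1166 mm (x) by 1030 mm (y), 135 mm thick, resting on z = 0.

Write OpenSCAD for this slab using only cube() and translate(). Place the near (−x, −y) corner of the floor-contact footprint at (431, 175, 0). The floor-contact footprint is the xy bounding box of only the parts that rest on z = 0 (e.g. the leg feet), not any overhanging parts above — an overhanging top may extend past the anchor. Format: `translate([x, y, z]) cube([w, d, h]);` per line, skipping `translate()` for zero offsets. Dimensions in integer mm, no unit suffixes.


translate([431, 175, 0]) cube([1166, 1030, 135]);
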